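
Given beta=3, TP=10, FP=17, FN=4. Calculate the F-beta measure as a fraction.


P = TP/(TP+FP) = 10/27 = 10/27
R = TP/(TP+FN) = 10/14 = 5/7
beta^2 = 3^2 = 9
(1 + beta^2) = 10
Numerator = (1+beta^2)*P*R = 500/189
Denominator = beta^2*P + R = 10/3 + 5/7 = 85/21
F_beta = 100/153

100/153


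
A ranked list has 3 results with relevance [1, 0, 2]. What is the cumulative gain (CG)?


Cumulative Gain = sum of relevance scores
Position 1: rel=1, running sum=1
Position 2: rel=0, running sum=1
Position 3: rel=2, running sum=3
CG = 3

3


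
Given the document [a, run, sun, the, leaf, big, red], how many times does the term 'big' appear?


Document has 7 words
Scanning for 'big':
Found at positions: [5]
Count = 1

1


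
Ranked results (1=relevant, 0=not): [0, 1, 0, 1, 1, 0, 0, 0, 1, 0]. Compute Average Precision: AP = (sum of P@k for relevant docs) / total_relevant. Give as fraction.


Computing P@k for each relevant position:
Position 1: not relevant
Position 2: relevant, P@2 = 1/2 = 1/2
Position 3: not relevant
Position 4: relevant, P@4 = 2/4 = 1/2
Position 5: relevant, P@5 = 3/5 = 3/5
Position 6: not relevant
Position 7: not relevant
Position 8: not relevant
Position 9: relevant, P@9 = 4/9 = 4/9
Position 10: not relevant
Sum of P@k = 1/2 + 1/2 + 3/5 + 4/9 = 92/45
AP = 92/45 / 4 = 23/45

23/45


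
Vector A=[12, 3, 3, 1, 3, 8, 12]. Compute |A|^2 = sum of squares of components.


|A|^2 = sum of squared components
A[0]^2 = 12^2 = 144
A[1]^2 = 3^2 = 9
A[2]^2 = 3^2 = 9
A[3]^2 = 1^2 = 1
A[4]^2 = 3^2 = 9
A[5]^2 = 8^2 = 64
A[6]^2 = 12^2 = 144
Sum = 144 + 9 + 9 + 1 + 9 + 64 + 144 = 380

380


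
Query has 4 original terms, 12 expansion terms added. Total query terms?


Original terms: 4
Expansion terms: 12
Total = 4 + 12 = 16

16


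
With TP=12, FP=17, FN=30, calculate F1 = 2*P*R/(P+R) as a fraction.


F1 = 2 * P * R / (P + R)
P = TP/(TP+FP) = 12/29 = 12/29
R = TP/(TP+FN) = 12/42 = 2/7
2 * P * R = 2 * 12/29 * 2/7 = 48/203
P + R = 12/29 + 2/7 = 142/203
F1 = 48/203 / 142/203 = 24/71

24/71


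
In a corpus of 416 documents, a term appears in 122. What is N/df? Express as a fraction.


IDF ratio = N / df
= 416 / 122
= 208/61

208/61


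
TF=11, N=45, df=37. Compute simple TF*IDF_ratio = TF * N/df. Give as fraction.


TF * (N/df)
= 11 * (45/37)
= 11 * 45/37
= 495/37

495/37


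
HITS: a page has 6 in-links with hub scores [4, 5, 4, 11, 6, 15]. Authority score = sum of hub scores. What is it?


Authority = sum of hub scores of in-linkers
In-link 1: hub score = 4
In-link 2: hub score = 5
In-link 3: hub score = 4
In-link 4: hub score = 11
In-link 5: hub score = 6
In-link 6: hub score = 15
Authority = 4 + 5 + 4 + 11 + 6 + 15 = 45

45


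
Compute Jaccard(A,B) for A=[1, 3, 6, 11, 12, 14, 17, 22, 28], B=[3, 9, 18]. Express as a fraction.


A intersect B = [3]
|A intersect B| = 1
A union B = [1, 3, 6, 9, 11, 12, 14, 17, 18, 22, 28]
|A union B| = 11
Jaccard = 1/11 = 1/11

1/11


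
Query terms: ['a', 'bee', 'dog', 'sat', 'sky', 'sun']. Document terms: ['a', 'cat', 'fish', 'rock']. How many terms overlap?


Query terms: ['a', 'bee', 'dog', 'sat', 'sky', 'sun']
Document terms: ['a', 'cat', 'fish', 'rock']
Common terms: ['a']
Overlap count = 1

1


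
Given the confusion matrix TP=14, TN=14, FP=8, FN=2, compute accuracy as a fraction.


Accuracy = (TP + TN) / (TP + TN + FP + FN)
TP + TN = 14 + 14 = 28
Total = 14 + 14 + 8 + 2 = 38
Accuracy = 28 / 38 = 14/19

14/19


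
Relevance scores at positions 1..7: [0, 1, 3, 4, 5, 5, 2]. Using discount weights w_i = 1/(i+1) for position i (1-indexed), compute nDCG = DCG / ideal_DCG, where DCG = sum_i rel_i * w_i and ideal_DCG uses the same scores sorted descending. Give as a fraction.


Position discount weights w_i = 1/(i+1) for i=1..7:
Weights = [1/2, 1/3, 1/4, 1/5, 1/6, 1/7, 1/8]
Actual relevance: [0, 1, 3, 4, 5, 5, 2]
DCG = 0/2 + 1/3 + 3/4 + 4/5 + 5/6 + 5/7 + 2/8 = 773/210
Ideal relevance (sorted desc): [5, 5, 4, 3, 2, 1, 0]
Ideal DCG = 5/2 + 5/3 + 4/4 + 3/5 + 2/6 + 1/7 + 0/8 = 437/70
nDCG = DCG / ideal_DCG = 773/210 / 437/70 = 773/1311

773/1311


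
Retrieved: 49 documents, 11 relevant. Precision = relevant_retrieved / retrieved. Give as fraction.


Precision = relevant_retrieved / total_retrieved
= 11 / 49
= 11 / (11 + 38)
= 11/49

11/49


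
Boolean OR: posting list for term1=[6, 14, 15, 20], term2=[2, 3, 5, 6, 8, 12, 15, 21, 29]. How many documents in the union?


Boolean OR: find union of posting lists
term1 docs: [6, 14, 15, 20]
term2 docs: [2, 3, 5, 6, 8, 12, 15, 21, 29]
Union: [2, 3, 5, 6, 8, 12, 14, 15, 20, 21, 29]
|union| = 11

11


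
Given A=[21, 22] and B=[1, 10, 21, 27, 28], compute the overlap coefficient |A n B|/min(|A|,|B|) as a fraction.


A intersect B = [21]
|A intersect B| = 1
min(|A|, |B|) = min(2, 5) = 2
Overlap = 1 / 2 = 1/2

1/2


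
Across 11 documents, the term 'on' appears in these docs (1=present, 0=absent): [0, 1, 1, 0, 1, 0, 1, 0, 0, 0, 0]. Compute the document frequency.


Checking each document for 'on':
Doc 1: absent
Doc 2: present
Doc 3: present
Doc 4: absent
Doc 5: present
Doc 6: absent
Doc 7: present
Doc 8: absent
Doc 9: absent
Doc 10: absent
Doc 11: absent
df = sum of presences = 0 + 1 + 1 + 0 + 1 + 0 + 1 + 0 + 0 + 0 + 0 = 4

4


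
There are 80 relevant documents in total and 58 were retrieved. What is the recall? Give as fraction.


Recall = retrieved_relevant / total_relevant
= 58 / 80
= 58 / (58 + 22)
= 29/40

29/40


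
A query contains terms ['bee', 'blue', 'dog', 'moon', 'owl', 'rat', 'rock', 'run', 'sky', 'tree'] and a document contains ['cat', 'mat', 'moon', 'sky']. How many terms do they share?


Query terms: ['bee', 'blue', 'dog', 'moon', 'owl', 'rat', 'rock', 'run', 'sky', 'tree']
Document terms: ['cat', 'mat', 'moon', 'sky']
Common terms: ['moon', 'sky']
Overlap count = 2

2


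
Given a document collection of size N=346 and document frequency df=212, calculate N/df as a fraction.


IDF ratio = N / df
= 346 / 212
= 173/106

173/106


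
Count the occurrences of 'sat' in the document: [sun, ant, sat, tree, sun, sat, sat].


Document has 7 words
Scanning for 'sat':
Found at positions: [2, 5, 6]
Count = 3

3


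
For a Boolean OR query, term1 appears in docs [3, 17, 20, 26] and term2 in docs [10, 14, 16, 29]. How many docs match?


Boolean OR: find union of posting lists
term1 docs: [3, 17, 20, 26]
term2 docs: [10, 14, 16, 29]
Union: [3, 10, 14, 16, 17, 20, 26, 29]
|union| = 8

8


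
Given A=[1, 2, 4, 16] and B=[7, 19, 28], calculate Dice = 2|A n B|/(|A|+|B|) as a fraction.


A intersect B = []
|A intersect B| = 0
|A| = 4, |B| = 3
Dice = 2*0 / (4+3)
= 0 / 7 = 0

0


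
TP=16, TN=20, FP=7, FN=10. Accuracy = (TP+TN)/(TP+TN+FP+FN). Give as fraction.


Accuracy = (TP + TN) / (TP + TN + FP + FN)
TP + TN = 16 + 20 = 36
Total = 16 + 20 + 7 + 10 = 53
Accuracy = 36 / 53 = 36/53

36/53


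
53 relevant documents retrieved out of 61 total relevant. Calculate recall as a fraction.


Recall = retrieved_relevant / total_relevant
= 53 / 61
= 53 / (53 + 8)
= 53/61

53/61


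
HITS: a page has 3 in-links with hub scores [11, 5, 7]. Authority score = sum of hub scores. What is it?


Authority = sum of hub scores of in-linkers
In-link 1: hub score = 11
In-link 2: hub score = 5
In-link 3: hub score = 7
Authority = 11 + 5 + 7 = 23

23


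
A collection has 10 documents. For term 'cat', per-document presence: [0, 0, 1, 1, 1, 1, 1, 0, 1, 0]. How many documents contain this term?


Checking each document for 'cat':
Doc 1: absent
Doc 2: absent
Doc 3: present
Doc 4: present
Doc 5: present
Doc 6: present
Doc 7: present
Doc 8: absent
Doc 9: present
Doc 10: absent
df = sum of presences = 0 + 0 + 1 + 1 + 1 + 1 + 1 + 0 + 1 + 0 = 6

6


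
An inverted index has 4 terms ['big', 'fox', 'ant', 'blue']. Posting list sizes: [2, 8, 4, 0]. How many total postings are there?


Summing posting list sizes:
'big': 2 postings
'fox': 8 postings
'ant': 4 postings
'blue': 0 postings
Total = 2 + 8 + 4 + 0 = 14

14


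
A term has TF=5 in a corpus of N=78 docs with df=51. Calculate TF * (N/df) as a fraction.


TF * (N/df)
= 5 * (78/51)
= 5 * 26/17
= 130/17

130/17


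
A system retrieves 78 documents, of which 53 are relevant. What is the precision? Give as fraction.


Precision = relevant_retrieved / total_retrieved
= 53 / 78
= 53 / (53 + 25)
= 53/78

53/78


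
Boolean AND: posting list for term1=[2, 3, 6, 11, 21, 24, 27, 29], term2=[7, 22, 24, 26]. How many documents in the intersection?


Boolean AND: find intersection of posting lists
term1 docs: [2, 3, 6, 11, 21, 24, 27, 29]
term2 docs: [7, 22, 24, 26]
Intersection: [24]
|intersection| = 1

1


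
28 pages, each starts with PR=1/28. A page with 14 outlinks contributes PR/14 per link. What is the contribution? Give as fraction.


Initial PR = 1/28 = 1/28
Outlinks = 14
Contribution per link = PR / outlinks
= 1/28 / 14
= 1/392

1/392


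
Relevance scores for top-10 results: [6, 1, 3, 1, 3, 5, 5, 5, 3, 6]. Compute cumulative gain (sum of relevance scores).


Cumulative Gain = sum of relevance scores
Position 1: rel=6, running sum=6
Position 2: rel=1, running sum=7
Position 3: rel=3, running sum=10
Position 4: rel=1, running sum=11
Position 5: rel=3, running sum=14
Position 6: rel=5, running sum=19
Position 7: rel=5, running sum=24
Position 8: rel=5, running sum=29
Position 9: rel=3, running sum=32
Position 10: rel=6, running sum=38
CG = 38

38


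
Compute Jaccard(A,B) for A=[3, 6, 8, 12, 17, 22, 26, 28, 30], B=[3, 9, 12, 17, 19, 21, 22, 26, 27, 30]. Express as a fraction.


A intersect B = [3, 12, 17, 22, 26, 30]
|A intersect B| = 6
A union B = [3, 6, 8, 9, 12, 17, 19, 21, 22, 26, 27, 28, 30]
|A union B| = 13
Jaccard = 6/13 = 6/13

6/13


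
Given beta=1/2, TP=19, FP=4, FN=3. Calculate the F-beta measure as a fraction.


P = TP/(TP+FP) = 19/23 = 19/23
R = TP/(TP+FN) = 19/22 = 19/22
beta^2 = 1/2^2 = 1/4
(1 + beta^2) = 5/4
Numerator = (1+beta^2)*P*R = 1805/2024
Denominator = beta^2*P + R = 19/92 + 19/22 = 1083/1012
F_beta = 5/6

5/6


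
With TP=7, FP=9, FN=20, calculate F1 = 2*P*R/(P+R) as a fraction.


F1 = 2 * P * R / (P + R)
P = TP/(TP+FP) = 7/16 = 7/16
R = TP/(TP+FN) = 7/27 = 7/27
2 * P * R = 2 * 7/16 * 7/27 = 49/216
P + R = 7/16 + 7/27 = 301/432
F1 = 49/216 / 301/432 = 14/43

14/43


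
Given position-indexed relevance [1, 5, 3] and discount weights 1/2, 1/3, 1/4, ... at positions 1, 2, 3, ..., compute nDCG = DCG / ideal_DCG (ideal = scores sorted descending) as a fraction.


Position discount weights w_i = 1/(i+1) for i=1..3:
Weights = [1/2, 1/3, 1/4]
Actual relevance: [1, 5, 3]
DCG = 1/2 + 5/3 + 3/4 = 35/12
Ideal relevance (sorted desc): [5, 3, 1]
Ideal DCG = 5/2 + 3/3 + 1/4 = 15/4
nDCG = DCG / ideal_DCG = 35/12 / 15/4 = 7/9

7/9


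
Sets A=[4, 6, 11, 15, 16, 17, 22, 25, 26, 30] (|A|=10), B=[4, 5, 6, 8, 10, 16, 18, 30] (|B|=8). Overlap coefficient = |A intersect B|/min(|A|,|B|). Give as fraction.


A intersect B = [4, 6, 16, 30]
|A intersect B| = 4
min(|A|, |B|) = min(10, 8) = 8
Overlap = 4 / 8 = 1/2

1/2


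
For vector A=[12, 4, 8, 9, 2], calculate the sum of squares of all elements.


|A|^2 = sum of squared components
A[0]^2 = 12^2 = 144
A[1]^2 = 4^2 = 16
A[2]^2 = 8^2 = 64
A[3]^2 = 9^2 = 81
A[4]^2 = 2^2 = 4
Sum = 144 + 16 + 64 + 81 + 4 = 309

309


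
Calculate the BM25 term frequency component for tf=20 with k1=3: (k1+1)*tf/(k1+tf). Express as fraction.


BM25 TF component = (k1+1)*tf / (k1+tf)
k1 = 3, tf = 20
Numerator = (3+1)*20 = 80
Denominator = 3 + 20 = 23
= 80/23 = 80/23

80/23


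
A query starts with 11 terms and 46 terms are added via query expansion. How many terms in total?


Original terms: 11
Expansion terms: 46
Total = 11 + 46 = 57

57


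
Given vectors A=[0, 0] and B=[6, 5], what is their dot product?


Dot product = sum of element-wise products
A[0]*B[0] = 0*6 = 0
A[1]*B[1] = 0*5 = 0
Sum = 0 + 0 = 0

0


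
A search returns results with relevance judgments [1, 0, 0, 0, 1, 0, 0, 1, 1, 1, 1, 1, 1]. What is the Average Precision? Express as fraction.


Computing P@k for each relevant position:
Position 1: relevant, P@1 = 1/1 = 1
Position 2: not relevant
Position 3: not relevant
Position 4: not relevant
Position 5: relevant, P@5 = 2/5 = 2/5
Position 6: not relevant
Position 7: not relevant
Position 8: relevant, P@8 = 3/8 = 3/8
Position 9: relevant, P@9 = 4/9 = 4/9
Position 10: relevant, P@10 = 5/10 = 1/2
Position 11: relevant, P@11 = 6/11 = 6/11
Position 12: relevant, P@12 = 7/12 = 7/12
Position 13: relevant, P@13 = 8/13 = 8/13
Sum of P@k = 1 + 2/5 + 3/8 + 4/9 + 1/2 + 6/11 + 7/12 + 8/13 = 229787/51480
AP = 229787/51480 / 8 = 229787/411840

229787/411840


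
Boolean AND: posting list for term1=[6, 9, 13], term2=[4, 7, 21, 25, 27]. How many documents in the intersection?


Boolean AND: find intersection of posting lists
term1 docs: [6, 9, 13]
term2 docs: [4, 7, 21, 25, 27]
Intersection: []
|intersection| = 0

0


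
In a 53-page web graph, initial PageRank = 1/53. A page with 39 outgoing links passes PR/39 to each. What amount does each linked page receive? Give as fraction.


Initial PR = 1/53 = 1/53
Outlinks = 39
Contribution per link = PR / outlinks
= 1/53 / 39
= 1/2067

1/2067


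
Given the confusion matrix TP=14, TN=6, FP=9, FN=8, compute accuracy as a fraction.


Accuracy = (TP + TN) / (TP + TN + FP + FN)
TP + TN = 14 + 6 = 20
Total = 14 + 6 + 9 + 8 = 37
Accuracy = 20 / 37 = 20/37

20/37


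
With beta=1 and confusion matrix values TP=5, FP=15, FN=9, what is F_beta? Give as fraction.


P = TP/(TP+FP) = 5/20 = 1/4
R = TP/(TP+FN) = 5/14 = 5/14
beta^2 = 1^2 = 1
(1 + beta^2) = 2
Numerator = (1+beta^2)*P*R = 5/28
Denominator = beta^2*P + R = 1/4 + 5/14 = 17/28
F_beta = 5/17

5/17


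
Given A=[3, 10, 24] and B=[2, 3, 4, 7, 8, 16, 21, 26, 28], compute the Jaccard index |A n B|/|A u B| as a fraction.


A intersect B = [3]
|A intersect B| = 1
A union B = [2, 3, 4, 7, 8, 10, 16, 21, 24, 26, 28]
|A union B| = 11
Jaccard = 1/11 = 1/11

1/11


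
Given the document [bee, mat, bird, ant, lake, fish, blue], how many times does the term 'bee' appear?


Document has 7 words
Scanning for 'bee':
Found at positions: [0]
Count = 1

1


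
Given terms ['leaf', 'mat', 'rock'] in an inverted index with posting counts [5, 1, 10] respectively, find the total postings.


Summing posting list sizes:
'leaf': 5 postings
'mat': 1 postings
'rock': 10 postings
Total = 5 + 1 + 10 = 16

16


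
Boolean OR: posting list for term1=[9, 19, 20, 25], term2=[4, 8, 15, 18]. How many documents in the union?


Boolean OR: find union of posting lists
term1 docs: [9, 19, 20, 25]
term2 docs: [4, 8, 15, 18]
Union: [4, 8, 9, 15, 18, 19, 20, 25]
|union| = 8

8


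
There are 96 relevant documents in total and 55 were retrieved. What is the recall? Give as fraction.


Recall = retrieved_relevant / total_relevant
= 55 / 96
= 55 / (55 + 41)
= 55/96

55/96


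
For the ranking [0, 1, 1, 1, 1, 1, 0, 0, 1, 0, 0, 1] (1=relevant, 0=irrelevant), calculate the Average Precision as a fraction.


Computing P@k for each relevant position:
Position 1: not relevant
Position 2: relevant, P@2 = 1/2 = 1/2
Position 3: relevant, P@3 = 2/3 = 2/3
Position 4: relevant, P@4 = 3/4 = 3/4
Position 5: relevant, P@5 = 4/5 = 4/5
Position 6: relevant, P@6 = 5/6 = 5/6
Position 7: not relevant
Position 8: not relevant
Position 9: relevant, P@9 = 6/9 = 2/3
Position 10: not relevant
Position 11: not relevant
Position 12: relevant, P@12 = 7/12 = 7/12
Sum of P@k = 1/2 + 2/3 + 3/4 + 4/5 + 5/6 + 2/3 + 7/12 = 24/5
AP = 24/5 / 7 = 24/35

24/35


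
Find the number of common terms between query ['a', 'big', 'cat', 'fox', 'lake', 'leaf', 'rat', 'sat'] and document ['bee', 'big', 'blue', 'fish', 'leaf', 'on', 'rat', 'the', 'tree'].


Query terms: ['a', 'big', 'cat', 'fox', 'lake', 'leaf', 'rat', 'sat']
Document terms: ['bee', 'big', 'blue', 'fish', 'leaf', 'on', 'rat', 'the', 'tree']
Common terms: ['big', 'leaf', 'rat']
Overlap count = 3

3


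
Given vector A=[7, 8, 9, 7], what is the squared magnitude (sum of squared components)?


|A|^2 = sum of squared components
A[0]^2 = 7^2 = 49
A[1]^2 = 8^2 = 64
A[2]^2 = 9^2 = 81
A[3]^2 = 7^2 = 49
Sum = 49 + 64 + 81 + 49 = 243

243


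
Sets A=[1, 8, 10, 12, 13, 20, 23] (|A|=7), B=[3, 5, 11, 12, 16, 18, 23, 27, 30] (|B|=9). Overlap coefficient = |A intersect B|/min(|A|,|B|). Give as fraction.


A intersect B = [12, 23]
|A intersect B| = 2
min(|A|, |B|) = min(7, 9) = 7
Overlap = 2 / 7 = 2/7

2/7


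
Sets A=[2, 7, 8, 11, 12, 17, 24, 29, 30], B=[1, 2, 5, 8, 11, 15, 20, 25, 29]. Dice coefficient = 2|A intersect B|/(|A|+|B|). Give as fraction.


A intersect B = [2, 8, 11, 29]
|A intersect B| = 4
|A| = 9, |B| = 9
Dice = 2*4 / (9+9)
= 8 / 18 = 4/9

4/9


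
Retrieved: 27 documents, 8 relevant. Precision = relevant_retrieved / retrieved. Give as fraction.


Precision = relevant_retrieved / total_retrieved
= 8 / 27
= 8 / (8 + 19)
= 8/27

8/27


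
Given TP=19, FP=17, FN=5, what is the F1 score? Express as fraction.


F1 = 2 * P * R / (P + R)
P = TP/(TP+FP) = 19/36 = 19/36
R = TP/(TP+FN) = 19/24 = 19/24
2 * P * R = 2 * 19/36 * 19/24 = 361/432
P + R = 19/36 + 19/24 = 95/72
F1 = 361/432 / 95/72 = 19/30

19/30


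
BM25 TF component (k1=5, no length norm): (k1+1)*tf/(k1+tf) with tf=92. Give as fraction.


BM25 TF component = (k1+1)*tf / (k1+tf)
k1 = 5, tf = 92
Numerator = (5+1)*92 = 552
Denominator = 5 + 92 = 97
= 552/97 = 552/97

552/97


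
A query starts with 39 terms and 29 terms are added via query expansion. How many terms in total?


Original terms: 39
Expansion terms: 29
Total = 39 + 29 = 68

68


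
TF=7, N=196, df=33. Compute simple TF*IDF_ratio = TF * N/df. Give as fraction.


TF * (N/df)
= 7 * (196/33)
= 7 * 196/33
= 1372/33

1372/33


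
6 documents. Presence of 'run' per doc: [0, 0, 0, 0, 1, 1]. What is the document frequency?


Checking each document for 'run':
Doc 1: absent
Doc 2: absent
Doc 3: absent
Doc 4: absent
Doc 5: present
Doc 6: present
df = sum of presences = 0 + 0 + 0 + 0 + 1 + 1 = 2

2


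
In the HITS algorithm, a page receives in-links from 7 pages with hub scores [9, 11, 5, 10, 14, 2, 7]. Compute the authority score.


Authority = sum of hub scores of in-linkers
In-link 1: hub score = 9
In-link 2: hub score = 11
In-link 3: hub score = 5
In-link 4: hub score = 10
In-link 5: hub score = 14
In-link 6: hub score = 2
In-link 7: hub score = 7
Authority = 9 + 11 + 5 + 10 + 14 + 2 + 7 = 58

58


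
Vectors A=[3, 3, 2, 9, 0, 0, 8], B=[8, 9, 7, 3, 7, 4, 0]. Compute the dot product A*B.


Dot product = sum of element-wise products
A[0]*B[0] = 3*8 = 24
A[1]*B[1] = 3*9 = 27
A[2]*B[2] = 2*7 = 14
A[3]*B[3] = 9*3 = 27
A[4]*B[4] = 0*7 = 0
A[5]*B[5] = 0*4 = 0
A[6]*B[6] = 8*0 = 0
Sum = 24 + 27 + 14 + 27 + 0 + 0 + 0 = 92

92


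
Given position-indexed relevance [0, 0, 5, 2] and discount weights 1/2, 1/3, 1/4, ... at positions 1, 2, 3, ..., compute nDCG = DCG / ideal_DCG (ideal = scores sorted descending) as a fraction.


Position discount weights w_i = 1/(i+1) for i=1..4:
Weights = [1/2, 1/3, 1/4, 1/5]
Actual relevance: [0, 0, 5, 2]
DCG = 0/2 + 0/3 + 5/4 + 2/5 = 33/20
Ideal relevance (sorted desc): [5, 2, 0, 0]
Ideal DCG = 5/2 + 2/3 + 0/4 + 0/5 = 19/6
nDCG = DCG / ideal_DCG = 33/20 / 19/6 = 99/190

99/190


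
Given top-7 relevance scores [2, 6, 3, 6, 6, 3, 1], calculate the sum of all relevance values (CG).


Cumulative Gain = sum of relevance scores
Position 1: rel=2, running sum=2
Position 2: rel=6, running sum=8
Position 3: rel=3, running sum=11
Position 4: rel=6, running sum=17
Position 5: rel=6, running sum=23
Position 6: rel=3, running sum=26
Position 7: rel=1, running sum=27
CG = 27

27


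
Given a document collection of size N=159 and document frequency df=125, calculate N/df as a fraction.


IDF ratio = N / df
= 159 / 125
= 159/125

159/125


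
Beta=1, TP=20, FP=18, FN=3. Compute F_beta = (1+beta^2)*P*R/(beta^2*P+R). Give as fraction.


P = TP/(TP+FP) = 20/38 = 10/19
R = TP/(TP+FN) = 20/23 = 20/23
beta^2 = 1^2 = 1
(1 + beta^2) = 2
Numerator = (1+beta^2)*P*R = 400/437
Denominator = beta^2*P + R = 10/19 + 20/23 = 610/437
F_beta = 40/61

40/61


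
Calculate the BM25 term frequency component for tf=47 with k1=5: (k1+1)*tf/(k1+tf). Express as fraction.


BM25 TF component = (k1+1)*tf / (k1+tf)
k1 = 5, tf = 47
Numerator = (5+1)*47 = 282
Denominator = 5 + 47 = 52
= 282/52 = 141/26

141/26


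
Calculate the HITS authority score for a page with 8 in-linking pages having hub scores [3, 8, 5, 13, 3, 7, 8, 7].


Authority = sum of hub scores of in-linkers
In-link 1: hub score = 3
In-link 2: hub score = 8
In-link 3: hub score = 5
In-link 4: hub score = 13
In-link 5: hub score = 3
In-link 6: hub score = 7
In-link 7: hub score = 8
In-link 8: hub score = 7
Authority = 3 + 8 + 5 + 13 + 3 + 7 + 8 + 7 = 54

54


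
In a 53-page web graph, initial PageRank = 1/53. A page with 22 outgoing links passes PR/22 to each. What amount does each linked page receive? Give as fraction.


Initial PR = 1/53 = 1/53
Outlinks = 22
Contribution per link = PR / outlinks
= 1/53 / 22
= 1/1166

1/1166


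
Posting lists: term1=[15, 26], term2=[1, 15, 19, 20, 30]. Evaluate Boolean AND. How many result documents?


Boolean AND: find intersection of posting lists
term1 docs: [15, 26]
term2 docs: [1, 15, 19, 20, 30]
Intersection: [15]
|intersection| = 1

1


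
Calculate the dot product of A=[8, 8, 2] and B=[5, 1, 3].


Dot product = sum of element-wise products
A[0]*B[0] = 8*5 = 40
A[1]*B[1] = 8*1 = 8
A[2]*B[2] = 2*3 = 6
Sum = 40 + 8 + 6 = 54

54


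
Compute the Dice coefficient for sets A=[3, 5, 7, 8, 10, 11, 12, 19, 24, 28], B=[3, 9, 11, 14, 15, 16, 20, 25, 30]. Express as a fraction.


A intersect B = [3, 11]
|A intersect B| = 2
|A| = 10, |B| = 9
Dice = 2*2 / (10+9)
= 4 / 19 = 4/19

4/19


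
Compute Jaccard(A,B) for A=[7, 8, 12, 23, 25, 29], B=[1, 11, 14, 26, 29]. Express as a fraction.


A intersect B = [29]
|A intersect B| = 1
A union B = [1, 7, 8, 11, 12, 14, 23, 25, 26, 29]
|A union B| = 10
Jaccard = 1/10 = 1/10

1/10


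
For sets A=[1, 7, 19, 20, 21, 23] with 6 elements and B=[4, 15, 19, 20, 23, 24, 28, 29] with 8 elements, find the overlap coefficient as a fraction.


A intersect B = [19, 20, 23]
|A intersect B| = 3
min(|A|, |B|) = min(6, 8) = 6
Overlap = 3 / 6 = 1/2

1/2


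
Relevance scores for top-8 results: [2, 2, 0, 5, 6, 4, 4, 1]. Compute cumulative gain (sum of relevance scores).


Cumulative Gain = sum of relevance scores
Position 1: rel=2, running sum=2
Position 2: rel=2, running sum=4
Position 3: rel=0, running sum=4
Position 4: rel=5, running sum=9
Position 5: rel=6, running sum=15
Position 6: rel=4, running sum=19
Position 7: rel=4, running sum=23
Position 8: rel=1, running sum=24
CG = 24

24


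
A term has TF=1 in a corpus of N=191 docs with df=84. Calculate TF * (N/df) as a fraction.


TF * (N/df)
= 1 * (191/84)
= 1 * 191/84
= 191/84

191/84


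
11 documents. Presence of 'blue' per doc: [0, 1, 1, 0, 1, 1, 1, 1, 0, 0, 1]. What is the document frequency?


Checking each document for 'blue':
Doc 1: absent
Doc 2: present
Doc 3: present
Doc 4: absent
Doc 5: present
Doc 6: present
Doc 7: present
Doc 8: present
Doc 9: absent
Doc 10: absent
Doc 11: present
df = sum of presences = 0 + 1 + 1 + 0 + 1 + 1 + 1 + 1 + 0 + 0 + 1 = 7

7


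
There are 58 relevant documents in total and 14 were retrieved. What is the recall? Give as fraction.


Recall = retrieved_relevant / total_relevant
= 14 / 58
= 14 / (14 + 44)
= 7/29

7/29


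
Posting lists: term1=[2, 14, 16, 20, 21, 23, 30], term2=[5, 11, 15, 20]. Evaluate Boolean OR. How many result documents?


Boolean OR: find union of posting lists
term1 docs: [2, 14, 16, 20, 21, 23, 30]
term2 docs: [5, 11, 15, 20]
Union: [2, 5, 11, 14, 15, 16, 20, 21, 23, 30]
|union| = 10

10


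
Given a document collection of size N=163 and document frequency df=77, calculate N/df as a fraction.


IDF ratio = N / df
= 163 / 77
= 163/77

163/77


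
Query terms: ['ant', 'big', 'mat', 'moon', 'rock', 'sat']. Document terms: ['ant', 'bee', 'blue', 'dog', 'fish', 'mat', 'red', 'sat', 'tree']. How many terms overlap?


Query terms: ['ant', 'big', 'mat', 'moon', 'rock', 'sat']
Document terms: ['ant', 'bee', 'blue', 'dog', 'fish', 'mat', 'red', 'sat', 'tree']
Common terms: ['ant', 'mat', 'sat']
Overlap count = 3

3


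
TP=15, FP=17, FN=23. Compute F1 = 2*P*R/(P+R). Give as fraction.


F1 = 2 * P * R / (P + R)
P = TP/(TP+FP) = 15/32 = 15/32
R = TP/(TP+FN) = 15/38 = 15/38
2 * P * R = 2 * 15/32 * 15/38 = 225/608
P + R = 15/32 + 15/38 = 525/608
F1 = 225/608 / 525/608 = 3/7

3/7


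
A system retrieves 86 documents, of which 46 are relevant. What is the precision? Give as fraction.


Precision = relevant_retrieved / total_retrieved
= 46 / 86
= 46 / (46 + 40)
= 23/43

23/43


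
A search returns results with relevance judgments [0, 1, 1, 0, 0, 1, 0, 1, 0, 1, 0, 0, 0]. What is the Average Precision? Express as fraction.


Computing P@k for each relevant position:
Position 1: not relevant
Position 2: relevant, P@2 = 1/2 = 1/2
Position 3: relevant, P@3 = 2/3 = 2/3
Position 4: not relevant
Position 5: not relevant
Position 6: relevant, P@6 = 3/6 = 1/2
Position 7: not relevant
Position 8: relevant, P@8 = 4/8 = 1/2
Position 9: not relevant
Position 10: relevant, P@10 = 5/10 = 1/2
Position 11: not relevant
Position 12: not relevant
Position 13: not relevant
Sum of P@k = 1/2 + 2/3 + 1/2 + 1/2 + 1/2 = 8/3
AP = 8/3 / 5 = 8/15

8/15


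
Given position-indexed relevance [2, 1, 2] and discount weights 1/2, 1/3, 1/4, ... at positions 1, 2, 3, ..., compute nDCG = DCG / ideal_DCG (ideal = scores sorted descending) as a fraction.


Position discount weights w_i = 1/(i+1) for i=1..3:
Weights = [1/2, 1/3, 1/4]
Actual relevance: [2, 1, 2]
DCG = 2/2 + 1/3 + 2/4 = 11/6
Ideal relevance (sorted desc): [2, 2, 1]
Ideal DCG = 2/2 + 2/3 + 1/4 = 23/12
nDCG = DCG / ideal_DCG = 11/6 / 23/12 = 22/23

22/23


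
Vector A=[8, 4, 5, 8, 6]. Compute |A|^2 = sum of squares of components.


|A|^2 = sum of squared components
A[0]^2 = 8^2 = 64
A[1]^2 = 4^2 = 16
A[2]^2 = 5^2 = 25
A[3]^2 = 8^2 = 64
A[4]^2 = 6^2 = 36
Sum = 64 + 16 + 25 + 64 + 36 = 205

205


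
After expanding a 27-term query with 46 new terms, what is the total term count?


Original terms: 27
Expansion terms: 46
Total = 27 + 46 = 73

73


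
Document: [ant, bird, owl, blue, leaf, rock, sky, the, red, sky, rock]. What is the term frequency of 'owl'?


Document has 11 words
Scanning for 'owl':
Found at positions: [2]
Count = 1

1


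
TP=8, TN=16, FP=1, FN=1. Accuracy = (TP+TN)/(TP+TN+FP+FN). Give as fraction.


Accuracy = (TP + TN) / (TP + TN + FP + FN)
TP + TN = 8 + 16 = 24
Total = 8 + 16 + 1 + 1 = 26
Accuracy = 24 / 26 = 12/13

12/13


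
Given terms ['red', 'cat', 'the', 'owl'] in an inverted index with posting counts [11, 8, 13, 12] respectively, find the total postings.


Summing posting list sizes:
'red': 11 postings
'cat': 8 postings
'the': 13 postings
'owl': 12 postings
Total = 11 + 8 + 13 + 12 = 44

44


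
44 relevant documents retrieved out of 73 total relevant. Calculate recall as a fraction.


Recall = retrieved_relevant / total_relevant
= 44 / 73
= 44 / (44 + 29)
= 44/73

44/73


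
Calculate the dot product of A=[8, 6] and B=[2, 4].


Dot product = sum of element-wise products
A[0]*B[0] = 8*2 = 16
A[1]*B[1] = 6*4 = 24
Sum = 16 + 24 = 40

40


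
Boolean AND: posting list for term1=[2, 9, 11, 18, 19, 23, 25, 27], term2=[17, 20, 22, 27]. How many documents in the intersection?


Boolean AND: find intersection of posting lists
term1 docs: [2, 9, 11, 18, 19, 23, 25, 27]
term2 docs: [17, 20, 22, 27]
Intersection: [27]
|intersection| = 1

1


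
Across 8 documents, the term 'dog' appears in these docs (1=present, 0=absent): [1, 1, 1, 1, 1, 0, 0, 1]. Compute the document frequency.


Checking each document for 'dog':
Doc 1: present
Doc 2: present
Doc 3: present
Doc 4: present
Doc 5: present
Doc 6: absent
Doc 7: absent
Doc 8: present
df = sum of presences = 1 + 1 + 1 + 1 + 1 + 0 + 0 + 1 = 6

6


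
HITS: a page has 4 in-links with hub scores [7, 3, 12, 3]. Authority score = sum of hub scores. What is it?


Authority = sum of hub scores of in-linkers
In-link 1: hub score = 7
In-link 2: hub score = 3
In-link 3: hub score = 12
In-link 4: hub score = 3
Authority = 7 + 3 + 12 + 3 = 25

25


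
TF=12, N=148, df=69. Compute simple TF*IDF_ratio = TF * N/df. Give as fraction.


TF * (N/df)
= 12 * (148/69)
= 12 * 148/69
= 592/23

592/23


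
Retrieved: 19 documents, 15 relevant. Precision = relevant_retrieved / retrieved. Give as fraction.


Precision = relevant_retrieved / total_retrieved
= 15 / 19
= 15 / (15 + 4)
= 15/19

15/19


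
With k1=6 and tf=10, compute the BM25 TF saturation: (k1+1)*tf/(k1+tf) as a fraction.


BM25 TF component = (k1+1)*tf / (k1+tf)
k1 = 6, tf = 10
Numerator = (6+1)*10 = 70
Denominator = 6 + 10 = 16
= 70/16 = 35/8

35/8


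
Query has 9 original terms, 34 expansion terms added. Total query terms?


Original terms: 9
Expansion terms: 34
Total = 9 + 34 = 43

43


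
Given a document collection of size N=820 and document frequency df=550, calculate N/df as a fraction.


IDF ratio = N / df
= 820 / 550
= 82/55

82/55


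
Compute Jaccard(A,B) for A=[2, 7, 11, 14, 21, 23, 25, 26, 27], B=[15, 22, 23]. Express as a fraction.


A intersect B = [23]
|A intersect B| = 1
A union B = [2, 7, 11, 14, 15, 21, 22, 23, 25, 26, 27]
|A union B| = 11
Jaccard = 1/11 = 1/11

1/11


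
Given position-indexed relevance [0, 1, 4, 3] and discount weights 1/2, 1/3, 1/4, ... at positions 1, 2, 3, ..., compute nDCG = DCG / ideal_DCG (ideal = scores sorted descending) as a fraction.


Position discount weights w_i = 1/(i+1) for i=1..4:
Weights = [1/2, 1/3, 1/4, 1/5]
Actual relevance: [0, 1, 4, 3]
DCG = 0/2 + 1/3 + 4/4 + 3/5 = 29/15
Ideal relevance (sorted desc): [4, 3, 1, 0]
Ideal DCG = 4/2 + 3/3 + 1/4 + 0/5 = 13/4
nDCG = DCG / ideal_DCG = 29/15 / 13/4 = 116/195

116/195


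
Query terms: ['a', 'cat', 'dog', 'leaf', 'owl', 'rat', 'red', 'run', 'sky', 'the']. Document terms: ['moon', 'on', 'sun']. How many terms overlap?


Query terms: ['a', 'cat', 'dog', 'leaf', 'owl', 'rat', 'red', 'run', 'sky', 'the']
Document terms: ['moon', 'on', 'sun']
Common terms: []
Overlap count = 0

0


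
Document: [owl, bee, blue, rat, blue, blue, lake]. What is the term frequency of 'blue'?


Document has 7 words
Scanning for 'blue':
Found at positions: [2, 4, 5]
Count = 3

3


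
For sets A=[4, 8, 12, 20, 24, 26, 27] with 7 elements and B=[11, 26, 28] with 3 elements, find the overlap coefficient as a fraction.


A intersect B = [26]
|A intersect B| = 1
min(|A|, |B|) = min(7, 3) = 3
Overlap = 1 / 3 = 1/3

1/3


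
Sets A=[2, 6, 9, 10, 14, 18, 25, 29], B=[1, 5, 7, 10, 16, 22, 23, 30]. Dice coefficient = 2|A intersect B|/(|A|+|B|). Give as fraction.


A intersect B = [10]
|A intersect B| = 1
|A| = 8, |B| = 8
Dice = 2*1 / (8+8)
= 2 / 16 = 1/8

1/8


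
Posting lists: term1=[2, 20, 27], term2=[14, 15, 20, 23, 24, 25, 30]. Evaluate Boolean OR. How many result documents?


Boolean OR: find union of posting lists
term1 docs: [2, 20, 27]
term2 docs: [14, 15, 20, 23, 24, 25, 30]
Union: [2, 14, 15, 20, 23, 24, 25, 27, 30]
|union| = 9

9


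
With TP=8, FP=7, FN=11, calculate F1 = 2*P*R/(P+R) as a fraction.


F1 = 2 * P * R / (P + R)
P = TP/(TP+FP) = 8/15 = 8/15
R = TP/(TP+FN) = 8/19 = 8/19
2 * P * R = 2 * 8/15 * 8/19 = 128/285
P + R = 8/15 + 8/19 = 272/285
F1 = 128/285 / 272/285 = 8/17

8/17


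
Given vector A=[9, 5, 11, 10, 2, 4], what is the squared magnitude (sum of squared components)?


|A|^2 = sum of squared components
A[0]^2 = 9^2 = 81
A[1]^2 = 5^2 = 25
A[2]^2 = 11^2 = 121
A[3]^2 = 10^2 = 100
A[4]^2 = 2^2 = 4
A[5]^2 = 4^2 = 16
Sum = 81 + 25 + 121 + 100 + 4 + 16 = 347

347


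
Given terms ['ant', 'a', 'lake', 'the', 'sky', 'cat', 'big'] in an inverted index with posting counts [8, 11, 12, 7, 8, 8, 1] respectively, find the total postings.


Summing posting list sizes:
'ant': 8 postings
'a': 11 postings
'lake': 12 postings
'the': 7 postings
'sky': 8 postings
'cat': 8 postings
'big': 1 postings
Total = 8 + 11 + 12 + 7 + 8 + 8 + 1 = 55

55


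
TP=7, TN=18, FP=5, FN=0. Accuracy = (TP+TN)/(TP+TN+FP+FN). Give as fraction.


Accuracy = (TP + TN) / (TP + TN + FP + FN)
TP + TN = 7 + 18 = 25
Total = 7 + 18 + 5 + 0 = 30
Accuracy = 25 / 30 = 5/6

5/6


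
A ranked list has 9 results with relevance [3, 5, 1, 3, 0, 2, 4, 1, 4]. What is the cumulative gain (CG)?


Cumulative Gain = sum of relevance scores
Position 1: rel=3, running sum=3
Position 2: rel=5, running sum=8
Position 3: rel=1, running sum=9
Position 4: rel=3, running sum=12
Position 5: rel=0, running sum=12
Position 6: rel=2, running sum=14
Position 7: rel=4, running sum=18
Position 8: rel=1, running sum=19
Position 9: rel=4, running sum=23
CG = 23

23


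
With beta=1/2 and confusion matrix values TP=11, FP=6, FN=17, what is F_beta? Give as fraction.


P = TP/(TP+FP) = 11/17 = 11/17
R = TP/(TP+FN) = 11/28 = 11/28
beta^2 = 1/2^2 = 1/4
(1 + beta^2) = 5/4
Numerator = (1+beta^2)*P*R = 605/1904
Denominator = beta^2*P + R = 11/68 + 11/28 = 66/119
F_beta = 55/96

55/96


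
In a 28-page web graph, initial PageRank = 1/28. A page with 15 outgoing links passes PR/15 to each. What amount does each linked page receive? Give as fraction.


Initial PR = 1/28 = 1/28
Outlinks = 15
Contribution per link = PR / outlinks
= 1/28 / 15
= 1/420

1/420


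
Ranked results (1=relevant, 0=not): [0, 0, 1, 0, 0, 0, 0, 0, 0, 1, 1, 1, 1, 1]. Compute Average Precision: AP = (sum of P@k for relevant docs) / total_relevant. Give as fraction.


Computing P@k for each relevant position:
Position 1: not relevant
Position 2: not relevant
Position 3: relevant, P@3 = 1/3 = 1/3
Position 4: not relevant
Position 5: not relevant
Position 6: not relevant
Position 7: not relevant
Position 8: not relevant
Position 9: not relevant
Position 10: relevant, P@10 = 2/10 = 1/5
Position 11: relevant, P@11 = 3/11 = 3/11
Position 12: relevant, P@12 = 4/12 = 1/3
Position 13: relevant, P@13 = 5/13 = 5/13
Position 14: relevant, P@14 = 6/14 = 3/7
Sum of P@k = 1/3 + 1/5 + 3/11 + 1/3 + 5/13 + 3/7 = 29318/15015
AP = 29318/15015 / 6 = 14659/45045

14659/45045


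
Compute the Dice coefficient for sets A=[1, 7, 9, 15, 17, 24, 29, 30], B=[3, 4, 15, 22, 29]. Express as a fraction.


A intersect B = [15, 29]
|A intersect B| = 2
|A| = 8, |B| = 5
Dice = 2*2 / (8+5)
= 4 / 13 = 4/13

4/13


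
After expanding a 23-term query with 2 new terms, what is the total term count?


Original terms: 23
Expansion terms: 2
Total = 23 + 2 = 25

25


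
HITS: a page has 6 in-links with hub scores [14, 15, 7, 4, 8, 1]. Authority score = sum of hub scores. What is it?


Authority = sum of hub scores of in-linkers
In-link 1: hub score = 14
In-link 2: hub score = 15
In-link 3: hub score = 7
In-link 4: hub score = 4
In-link 5: hub score = 8
In-link 6: hub score = 1
Authority = 14 + 15 + 7 + 4 + 8 + 1 = 49

49


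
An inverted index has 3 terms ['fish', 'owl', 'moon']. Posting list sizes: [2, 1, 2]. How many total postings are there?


Summing posting list sizes:
'fish': 2 postings
'owl': 1 postings
'moon': 2 postings
Total = 2 + 1 + 2 = 5

5


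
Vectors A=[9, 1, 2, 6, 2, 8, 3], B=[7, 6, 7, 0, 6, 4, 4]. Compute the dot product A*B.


Dot product = sum of element-wise products
A[0]*B[0] = 9*7 = 63
A[1]*B[1] = 1*6 = 6
A[2]*B[2] = 2*7 = 14
A[3]*B[3] = 6*0 = 0
A[4]*B[4] = 2*6 = 12
A[5]*B[5] = 8*4 = 32
A[6]*B[6] = 3*4 = 12
Sum = 63 + 6 + 14 + 0 + 12 + 32 + 12 = 139

139


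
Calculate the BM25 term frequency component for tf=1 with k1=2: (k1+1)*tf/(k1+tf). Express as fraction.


BM25 TF component = (k1+1)*tf / (k1+tf)
k1 = 2, tf = 1
Numerator = (2+1)*1 = 3
Denominator = 2 + 1 = 3
= 3/3 = 1

1


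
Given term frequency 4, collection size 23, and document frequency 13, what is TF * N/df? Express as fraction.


TF * (N/df)
= 4 * (23/13)
= 4 * 23/13
= 92/13

92/13


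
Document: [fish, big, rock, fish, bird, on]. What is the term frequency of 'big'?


Document has 6 words
Scanning for 'big':
Found at positions: [1]
Count = 1

1


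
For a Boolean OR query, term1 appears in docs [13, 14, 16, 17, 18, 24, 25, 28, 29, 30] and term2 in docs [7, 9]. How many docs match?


Boolean OR: find union of posting lists
term1 docs: [13, 14, 16, 17, 18, 24, 25, 28, 29, 30]
term2 docs: [7, 9]
Union: [7, 9, 13, 14, 16, 17, 18, 24, 25, 28, 29, 30]
|union| = 12

12


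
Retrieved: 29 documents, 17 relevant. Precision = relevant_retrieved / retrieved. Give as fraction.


Precision = relevant_retrieved / total_retrieved
= 17 / 29
= 17 / (17 + 12)
= 17/29

17/29


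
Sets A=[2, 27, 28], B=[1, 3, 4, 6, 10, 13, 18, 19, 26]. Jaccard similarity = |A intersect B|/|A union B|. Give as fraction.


A intersect B = []
|A intersect B| = 0
A union B = [1, 2, 3, 4, 6, 10, 13, 18, 19, 26, 27, 28]
|A union B| = 12
Jaccard = 0/12 = 0

0


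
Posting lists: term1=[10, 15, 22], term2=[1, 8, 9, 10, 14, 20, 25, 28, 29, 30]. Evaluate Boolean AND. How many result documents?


Boolean AND: find intersection of posting lists
term1 docs: [10, 15, 22]
term2 docs: [1, 8, 9, 10, 14, 20, 25, 28, 29, 30]
Intersection: [10]
|intersection| = 1

1


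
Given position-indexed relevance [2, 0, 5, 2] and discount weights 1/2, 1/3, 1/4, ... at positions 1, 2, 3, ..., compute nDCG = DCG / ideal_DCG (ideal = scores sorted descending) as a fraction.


Position discount weights w_i = 1/(i+1) for i=1..4:
Weights = [1/2, 1/3, 1/4, 1/5]
Actual relevance: [2, 0, 5, 2]
DCG = 2/2 + 0/3 + 5/4 + 2/5 = 53/20
Ideal relevance (sorted desc): [5, 2, 2, 0]
Ideal DCG = 5/2 + 2/3 + 2/4 + 0/5 = 11/3
nDCG = DCG / ideal_DCG = 53/20 / 11/3 = 159/220

159/220


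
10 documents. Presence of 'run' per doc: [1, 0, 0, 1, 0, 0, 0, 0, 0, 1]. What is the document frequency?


Checking each document for 'run':
Doc 1: present
Doc 2: absent
Doc 3: absent
Doc 4: present
Doc 5: absent
Doc 6: absent
Doc 7: absent
Doc 8: absent
Doc 9: absent
Doc 10: present
df = sum of presences = 1 + 0 + 0 + 1 + 0 + 0 + 0 + 0 + 0 + 1 = 3

3


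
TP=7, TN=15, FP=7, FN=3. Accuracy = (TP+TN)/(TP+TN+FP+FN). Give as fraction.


Accuracy = (TP + TN) / (TP + TN + FP + FN)
TP + TN = 7 + 15 = 22
Total = 7 + 15 + 7 + 3 = 32
Accuracy = 22 / 32 = 11/16

11/16


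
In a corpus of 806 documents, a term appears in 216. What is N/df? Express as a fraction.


IDF ratio = N / df
= 806 / 216
= 403/108

403/108


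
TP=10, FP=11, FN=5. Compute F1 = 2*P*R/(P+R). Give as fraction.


F1 = 2 * P * R / (P + R)
P = TP/(TP+FP) = 10/21 = 10/21
R = TP/(TP+FN) = 10/15 = 2/3
2 * P * R = 2 * 10/21 * 2/3 = 40/63
P + R = 10/21 + 2/3 = 8/7
F1 = 40/63 / 8/7 = 5/9

5/9


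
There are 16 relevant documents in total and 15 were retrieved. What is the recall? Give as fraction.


Recall = retrieved_relevant / total_relevant
= 15 / 16
= 15 / (15 + 1)
= 15/16

15/16


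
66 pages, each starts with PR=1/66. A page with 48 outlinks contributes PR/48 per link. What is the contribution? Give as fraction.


Initial PR = 1/66 = 1/66
Outlinks = 48
Contribution per link = PR / outlinks
= 1/66 / 48
= 1/3168

1/3168


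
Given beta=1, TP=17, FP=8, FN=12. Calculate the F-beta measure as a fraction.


P = TP/(TP+FP) = 17/25 = 17/25
R = TP/(TP+FN) = 17/29 = 17/29
beta^2 = 1^2 = 1
(1 + beta^2) = 2
Numerator = (1+beta^2)*P*R = 578/725
Denominator = beta^2*P + R = 17/25 + 17/29 = 918/725
F_beta = 17/27

17/27


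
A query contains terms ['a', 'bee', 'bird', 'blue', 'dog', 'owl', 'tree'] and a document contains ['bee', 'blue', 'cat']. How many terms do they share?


Query terms: ['a', 'bee', 'bird', 'blue', 'dog', 'owl', 'tree']
Document terms: ['bee', 'blue', 'cat']
Common terms: ['bee', 'blue']
Overlap count = 2

2
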